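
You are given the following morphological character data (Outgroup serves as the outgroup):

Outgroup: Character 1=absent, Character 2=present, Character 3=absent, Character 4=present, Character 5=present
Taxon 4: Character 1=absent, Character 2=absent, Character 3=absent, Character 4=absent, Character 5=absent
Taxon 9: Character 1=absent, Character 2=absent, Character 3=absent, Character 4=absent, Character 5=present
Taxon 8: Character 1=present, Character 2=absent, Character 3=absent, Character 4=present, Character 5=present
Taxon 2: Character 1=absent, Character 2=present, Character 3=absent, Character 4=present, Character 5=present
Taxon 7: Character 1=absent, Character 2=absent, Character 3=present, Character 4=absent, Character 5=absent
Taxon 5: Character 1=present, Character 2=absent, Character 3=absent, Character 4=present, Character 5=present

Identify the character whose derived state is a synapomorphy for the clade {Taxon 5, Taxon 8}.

Character polarity is set by the outgroup: the derived state is whichever differs from the outgroup's state, so for Character 2, Character 4, Character 5 the derived state is 'absent', and for the remaining characters it is 'present'.
Only Taxon 5 and Taxon 8 show the derived state 'present' for Character 1, supporting them as a clade.
Only Taxon 4, Taxon 5, Taxon 7, Taxon 8, and Taxon 9 show the derived state 'absent' for Character 2, supporting them as a clade.
Character 3 (derived state 'present') is unique to Taxon 7 (autapomorphy; uninformative for grouping).
Only Taxon 4, Taxon 7, and Taxon 9 show the derived state 'absent' for Character 4, supporting them as a clade.
Only Taxon 4 and Taxon 7 show the derived state 'absent' for Character 5, supporting them as a clade.
Most parsimonious ingroup topology: ((((Taxon 4,Taxon 7),Taxon 9),(Taxon 8,Taxon 5)),Taxon 2).
The clade {Taxon 5, Taxon 8} is supported by Character 1: its derived state 'present' occurs in exactly those taxa and in no other taxon (including the outgroup).

Character 1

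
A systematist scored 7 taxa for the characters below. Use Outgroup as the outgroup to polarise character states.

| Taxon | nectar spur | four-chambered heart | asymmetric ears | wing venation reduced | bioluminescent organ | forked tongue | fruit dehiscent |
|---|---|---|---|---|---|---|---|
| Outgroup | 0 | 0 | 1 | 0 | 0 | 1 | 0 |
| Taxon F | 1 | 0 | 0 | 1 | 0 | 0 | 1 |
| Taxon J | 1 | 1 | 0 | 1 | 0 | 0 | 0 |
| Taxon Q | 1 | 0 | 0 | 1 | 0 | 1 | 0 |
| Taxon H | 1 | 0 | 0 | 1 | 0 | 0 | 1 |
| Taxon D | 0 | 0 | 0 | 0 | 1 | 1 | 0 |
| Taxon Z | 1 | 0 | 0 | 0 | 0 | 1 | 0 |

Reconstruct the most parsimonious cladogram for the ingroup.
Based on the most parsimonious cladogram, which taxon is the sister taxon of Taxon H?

Taxon F

Character polarity is set by the outgroup: the derived state is whichever differs from the outgroup's state, so for asymmetric ears, forked tongue the derived state is '0', and for the remaining characters it is '1'.
Only Taxon F, Taxon H, Taxon J, Taxon Q, and Taxon Z show the derived state '1' for nectar spur, supporting them as a clade.
four-chambered heart (derived state '1') is unique to Taxon J (autapomorphy; uninformative for grouping).
All ingroup taxa share the derived state '0' for asymmetric ears; it defines the ingroup but does not resolve relationships within it.
Only Taxon F, Taxon H, Taxon J, and Taxon Q show the derived state '1' for wing venation reduced, supporting them as a clade.
bioluminescent organ: derived state '1' in Taxon D only — an autapomorphy, so it tells us nothing about relationships among taxa.
Only Taxon F, Taxon H, and Taxon J show the derived state '0' for forked tongue, supporting them as a clade.
fruit dehiscent (derived state '1') is shared by Taxon F and Taxon H — a synapomorphy uniting that clade.
Most parsimonious ingroup topology: (((((Taxon F,Taxon H),Taxon J),Taxon Q),Taxon Z),Taxon D).
Taxon H and Taxon F form a cherry on this tree, so they are sister taxa.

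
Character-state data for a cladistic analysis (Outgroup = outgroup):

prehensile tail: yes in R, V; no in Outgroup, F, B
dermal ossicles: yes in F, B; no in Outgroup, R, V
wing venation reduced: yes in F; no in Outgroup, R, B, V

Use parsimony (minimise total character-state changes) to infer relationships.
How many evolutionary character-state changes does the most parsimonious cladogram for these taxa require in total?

The outgroup has state 'no' for every character, so 'yes' is the derived state throughout.
prehensile tail (derived state 'yes') is shared by R and V — a synapomorphy uniting that clade.
Only B and F show the derived state 'yes' for dermal ossicles, supporting them as a clade.
wing venation reduced: derived state 'yes' in F only — an autapomorphy, so it tells us nothing about relationships among taxa.
Most parsimonious ingroup topology: ((R,V),(F,B)).
Changes per character on this tree: prehensile tail: 1; dermal ossicles: 1; wing venation reduced: 1.
Total = 3.

3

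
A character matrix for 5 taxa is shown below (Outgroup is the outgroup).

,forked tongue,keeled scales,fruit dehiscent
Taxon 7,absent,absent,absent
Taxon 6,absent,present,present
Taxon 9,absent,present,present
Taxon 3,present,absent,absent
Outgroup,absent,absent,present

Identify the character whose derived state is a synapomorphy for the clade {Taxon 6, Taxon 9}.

keeled scales

Character polarity is set by the outgroup: the derived state is whichever differs from the outgroup's state, so for fruit dehiscent the derived state is 'absent', and for the remaining characters it is 'present'.
forked tongue: derived state 'present' in Taxon 3 only — an autapomorphy, so it tells us nothing about relationships among taxa.
keeled scales (derived state 'present') is shared by Taxon 6 and Taxon 9 — a synapomorphy uniting that clade.
fruit dehiscent: derived state 'absent' in Taxon 3 and Taxon 7 only — synapomorphy for {Taxon 3, Taxon 7}.
Most parsimonious ingroup topology: ((Taxon 9,Taxon 6),(Taxon 3,Taxon 7)).
The clade {Taxon 6, Taxon 9} is supported by keeled scales: its derived state 'present' occurs in exactly those taxa and in no other taxon (including the outgroup).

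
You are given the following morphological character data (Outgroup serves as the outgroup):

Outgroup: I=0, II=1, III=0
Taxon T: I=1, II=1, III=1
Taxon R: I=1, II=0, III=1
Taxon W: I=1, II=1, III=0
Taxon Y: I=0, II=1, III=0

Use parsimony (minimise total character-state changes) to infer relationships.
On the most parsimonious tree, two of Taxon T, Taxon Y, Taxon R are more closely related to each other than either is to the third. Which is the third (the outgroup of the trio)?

Taxon Y

Character polarity is set by the outgroup: the derived state is whichever differs from the outgroup's state, so for II the derived state is '0', and for the remaining characters it is '1'.
Only Taxon R, Taxon T, and Taxon W show the derived state '1' for I, supporting them as a clade.
II: derived state '0' in Taxon R only — an autapomorphy, so it tells us nothing about relationships among taxa.
III (derived state '1') is shared by Taxon R and Taxon T — a synapomorphy uniting that clade.
Most parsimonious ingroup topology: (Taxon Y,((Taxon T,Taxon R),Taxon W)).
Taxon R and Taxon T share a more recent common ancestor with each other than either does with Taxon Y, so Taxon Y is the least closely related of the three.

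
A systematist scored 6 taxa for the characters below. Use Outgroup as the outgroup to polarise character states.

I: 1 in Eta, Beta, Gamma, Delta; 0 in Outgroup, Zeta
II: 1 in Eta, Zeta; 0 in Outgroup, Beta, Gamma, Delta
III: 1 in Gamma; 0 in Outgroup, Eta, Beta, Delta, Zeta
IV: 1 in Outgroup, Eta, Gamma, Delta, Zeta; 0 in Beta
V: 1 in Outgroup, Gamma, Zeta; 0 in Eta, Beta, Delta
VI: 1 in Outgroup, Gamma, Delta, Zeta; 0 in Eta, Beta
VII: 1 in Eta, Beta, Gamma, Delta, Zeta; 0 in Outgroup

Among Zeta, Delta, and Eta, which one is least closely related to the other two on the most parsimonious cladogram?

Zeta

Character polarity is set by the outgroup: the derived state is whichever differs from the outgroup's state, so for IV, V, VI the derived state is '0', and for the remaining characters it is '1'.
I (derived state '1') is shared by Beta, Delta, Eta, and Gamma — a synapomorphy uniting that clade.
II (state '1') occurs in Eta and Zeta but conflicts with the nesting implied by the other characters — most parsimoniously interpreted as homoplasy.
III: derived state '1' in Gamma only — an autapomorphy, so it tells us nothing about relationships among taxa.
IV (derived state '0') is unique to Beta (autapomorphy; uninformative for grouping).
Only Beta, Delta, and Eta show the derived state '0' for V, supporting them as a clade.
Only Beta and Eta show the derived state '0' for VI, supporting them as a clade.
VII (derived state '1') is shared by all ingroup taxa — unites the whole ingroup.
Most parsimonious ingroup topology: ((((Beta,Eta),Delta),Gamma),Zeta).
Eta and Delta share a more recent common ancestor with each other than either does with Zeta, so Zeta is the least closely related of the three.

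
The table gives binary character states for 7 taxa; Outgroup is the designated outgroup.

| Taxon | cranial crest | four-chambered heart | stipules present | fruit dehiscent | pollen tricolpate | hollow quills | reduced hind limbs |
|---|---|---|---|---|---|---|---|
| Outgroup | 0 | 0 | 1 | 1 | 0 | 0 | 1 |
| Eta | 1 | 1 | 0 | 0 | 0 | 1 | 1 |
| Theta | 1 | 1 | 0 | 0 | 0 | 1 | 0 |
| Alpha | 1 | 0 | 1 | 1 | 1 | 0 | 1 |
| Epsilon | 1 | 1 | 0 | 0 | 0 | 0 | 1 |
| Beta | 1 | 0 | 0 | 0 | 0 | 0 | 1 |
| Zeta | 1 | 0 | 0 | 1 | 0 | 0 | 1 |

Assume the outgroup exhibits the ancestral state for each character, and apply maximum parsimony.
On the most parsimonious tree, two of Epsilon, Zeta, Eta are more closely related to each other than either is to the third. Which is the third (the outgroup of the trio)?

Zeta

Character polarity is set by the outgroup: the derived state is whichever differs from the outgroup's state, so for stipules present, fruit dehiscent, reduced hind limbs the derived state is '0', and for the remaining characters it is '1'.
All ingroup taxa share the derived state '1' for cranial crest; it defines the ingroup but does not resolve relationships within it.
four-chambered heart: derived state '1' in Epsilon, Eta, and Theta only — synapomorphy for {Epsilon, Eta, Theta}.
Only Beta, Epsilon, Eta, Theta, and Zeta show the derived state '0' for stipules present, supporting them as a clade.
Only Beta, Epsilon, Eta, and Theta show the derived state '0' for fruit dehiscent, supporting them as a clade.
pollen tricolpate (derived state '1') is unique to Alpha (autapomorphy; uninformative for grouping).
hollow quills: derived state '1' in Eta and Theta only — synapomorphy for {Eta, Theta}.
reduced hind limbs (derived state '0') is unique to Theta (autapomorphy; uninformative for grouping).
Most parsimonious ingroup topology: (((((Eta,Theta),Epsilon),Beta),Zeta),Alpha).
Eta and Epsilon share a more recent common ancestor with each other than either does with Zeta, so Zeta is the least closely related of the three.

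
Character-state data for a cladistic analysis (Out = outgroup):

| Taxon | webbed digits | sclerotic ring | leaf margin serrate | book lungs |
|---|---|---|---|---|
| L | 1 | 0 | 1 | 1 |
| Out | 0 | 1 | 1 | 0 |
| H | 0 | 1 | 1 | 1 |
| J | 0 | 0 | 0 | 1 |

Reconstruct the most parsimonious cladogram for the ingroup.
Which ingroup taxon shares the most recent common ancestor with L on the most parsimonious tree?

J

Character polarity is set by the outgroup: the derived state is whichever differs from the outgroup's state, so for sclerotic ring, leaf margin serrate the derived state is '0', and for the remaining characters it is '1'.
webbed digits: derived state '1' in L only — an autapomorphy, so it tells us nothing about relationships among taxa.
Only J and L show the derived state '0' for sclerotic ring, supporting them as a clade.
leaf margin serrate (derived state '0') is unique to J (autapomorphy; uninformative for grouping).
All ingroup taxa share the derived state '1' for book lungs; it defines the ingroup but does not resolve relationships within it.
Most parsimonious ingroup topology: (H,(L,J)).
L and J form a cherry on this tree, so they are sister taxa.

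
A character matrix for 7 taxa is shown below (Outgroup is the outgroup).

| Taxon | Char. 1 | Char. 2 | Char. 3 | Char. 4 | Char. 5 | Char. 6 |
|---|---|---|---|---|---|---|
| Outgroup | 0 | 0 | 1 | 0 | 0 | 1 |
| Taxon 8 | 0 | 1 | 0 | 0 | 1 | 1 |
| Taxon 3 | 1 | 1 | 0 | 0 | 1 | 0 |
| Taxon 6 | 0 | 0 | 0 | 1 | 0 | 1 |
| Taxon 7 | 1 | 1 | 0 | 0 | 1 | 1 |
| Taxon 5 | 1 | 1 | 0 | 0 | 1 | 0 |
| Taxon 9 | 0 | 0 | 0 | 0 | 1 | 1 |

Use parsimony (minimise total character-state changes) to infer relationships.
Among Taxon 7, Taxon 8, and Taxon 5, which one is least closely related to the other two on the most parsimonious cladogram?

Taxon 8

Character polarity is set by the outgroup: the derived state is whichever differs from the outgroup's state, so for Char. 3, Char. 6 the derived state is '0', and for the remaining characters it is '1'.
Char. 1: derived state '1' in Taxon 3, Taxon 5, and Taxon 7 only — synapomorphy for {Taxon 3, Taxon 5, Taxon 7}.
Char. 2: derived state '1' in Taxon 3, Taxon 5, Taxon 7, and Taxon 8 only — synapomorphy for {Taxon 3, Taxon 5, Taxon 7, Taxon 8}.
Char. 3 (derived state '0') is shared by all ingroup taxa — unites the whole ingroup.
Char. 4 (derived state '1') is unique to Taxon 6 (autapomorphy; uninformative for grouping).
Only Taxon 3, Taxon 5, Taxon 7, Taxon 8, and Taxon 9 show the derived state '1' for Char. 5, supporting them as a clade.
Char. 6 (derived state '0') is shared by Taxon 3 and Taxon 5 — a synapomorphy uniting that clade.
Most parsimonious ingroup topology: (((Taxon 8,((Taxon 3,Taxon 5),Taxon 7)),Taxon 9),Taxon 6).
Taxon 7 and Taxon 5 share a more recent common ancestor with each other than either does with Taxon 8, so Taxon 8 is the least closely related of the three.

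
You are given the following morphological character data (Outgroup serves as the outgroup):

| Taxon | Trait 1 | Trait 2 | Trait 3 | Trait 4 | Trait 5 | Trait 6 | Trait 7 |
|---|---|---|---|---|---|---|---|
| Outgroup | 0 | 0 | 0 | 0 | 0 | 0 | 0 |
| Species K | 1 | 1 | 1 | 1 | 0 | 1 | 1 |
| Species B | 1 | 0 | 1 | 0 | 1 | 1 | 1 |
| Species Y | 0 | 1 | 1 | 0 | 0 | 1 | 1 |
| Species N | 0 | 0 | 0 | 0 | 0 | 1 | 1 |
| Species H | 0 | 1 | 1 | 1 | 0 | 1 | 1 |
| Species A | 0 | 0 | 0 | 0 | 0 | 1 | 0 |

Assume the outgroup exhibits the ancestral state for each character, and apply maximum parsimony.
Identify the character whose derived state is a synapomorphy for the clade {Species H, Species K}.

Trait 4

The outgroup has state '0' for every character, so '1' is the derived state throughout.
Trait 1 (state '1') occurs in Species B and Species K but conflicts with the nesting implied by the other characters — most parsimoniously interpreted as homoplasy.
Only Species H, Species K, and Species Y show the derived state '1' for Trait 2, supporting them as a clade.
Only Species B, Species H, Species K, and Species Y show the derived state '1' for Trait 3, supporting them as a clade.
Trait 4: derived state '1' in Species H and Species K only — synapomorphy for {Species H, Species K}.
Trait 5: derived state '1' in Species B only — an autapomorphy, so it tells us nothing about relationships among taxa.
Trait 6 (derived state '1') is shared by all ingroup taxa — unites the whole ingroup.
Trait 7: derived state '1' in Species B, Species H, Species K, Species N, and Species Y only — synapomorphy for {Species B, Species H, Species K, Species N, Species Y}.
Most parsimonious ingroup topology: (((((Species K,Species H),Species Y),Species B),Species N),Species A).
The clade {Species H, Species K} is supported by Trait 4: its derived state '1' occurs in exactly those taxa and in no other taxon (including the outgroup).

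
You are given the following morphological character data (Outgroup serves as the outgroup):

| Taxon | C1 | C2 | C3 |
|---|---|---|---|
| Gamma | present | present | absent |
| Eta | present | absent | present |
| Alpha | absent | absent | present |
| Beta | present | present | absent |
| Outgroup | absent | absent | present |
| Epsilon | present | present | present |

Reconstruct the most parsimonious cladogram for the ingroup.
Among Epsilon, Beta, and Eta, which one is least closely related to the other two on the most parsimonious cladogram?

Eta

Character polarity is set by the outgroup: the derived state is whichever differs from the outgroup's state, so for C3 the derived state is 'absent', and for the remaining characters it is 'present'.
Only Beta, Epsilon, Eta, and Gamma show the derived state 'present' for C1, supporting them as a clade.
Only Beta, Epsilon, and Gamma show the derived state 'present' for C2, supporting them as a clade.
C3: derived state 'absent' in Beta and Gamma only — synapomorphy for {Beta, Gamma}.
Most parsimonious ingroup topology: ((((Gamma,Beta),Epsilon),Eta),Alpha).
Beta and Epsilon share a more recent common ancestor with each other than either does with Eta, so Eta is the least closely related of the three.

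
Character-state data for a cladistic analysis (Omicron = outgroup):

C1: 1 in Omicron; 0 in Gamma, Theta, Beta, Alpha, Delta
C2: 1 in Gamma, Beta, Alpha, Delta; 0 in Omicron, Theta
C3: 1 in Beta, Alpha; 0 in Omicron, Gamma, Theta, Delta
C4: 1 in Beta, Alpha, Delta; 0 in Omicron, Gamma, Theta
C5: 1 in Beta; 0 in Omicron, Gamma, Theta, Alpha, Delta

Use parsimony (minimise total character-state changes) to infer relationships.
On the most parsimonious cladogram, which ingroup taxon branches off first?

Character polarity is set by the outgroup: the derived state is whichever differs from the outgroup's state, so for C1 the derived state is '0', and for the remaining characters it is '1'.
C1 (derived state '0') is shared by all ingroup taxa — unites the whole ingroup.
C2 (derived state '1') is shared by Alpha, Beta, Delta, and Gamma — a synapomorphy uniting that clade.
Only Alpha and Beta show the derived state '1' for C3, supporting them as a clade.
C4 (derived state '1') is shared by Alpha, Beta, and Delta — a synapomorphy uniting that clade.
C5 (derived state '1') is unique to Beta (autapomorphy; uninformative for grouping).
Most parsimonious ingroup topology: ((Gamma,((Beta,Alpha),Delta)),Theta).
Theta is sister to the clade containing all other ingroup taxa, so it is the earliest-diverging (most basal) ingroup lineage.

Theta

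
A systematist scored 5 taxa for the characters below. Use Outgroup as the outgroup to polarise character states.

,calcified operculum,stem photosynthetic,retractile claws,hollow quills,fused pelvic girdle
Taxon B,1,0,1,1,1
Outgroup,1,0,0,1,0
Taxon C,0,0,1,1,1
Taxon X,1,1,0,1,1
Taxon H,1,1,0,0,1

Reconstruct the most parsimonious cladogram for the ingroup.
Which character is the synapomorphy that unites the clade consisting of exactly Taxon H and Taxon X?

stem photosynthetic

Character polarity is set by the outgroup: the derived state is whichever differs from the outgroup's state, so for calcified operculum, hollow quills the derived state is '0', and for the remaining characters it is '1'.
calcified operculum: derived state '0' in Taxon C only — an autapomorphy, so it tells us nothing about relationships among taxa.
stem photosynthetic: derived state '1' in Taxon H and Taxon X only — synapomorphy for {Taxon H, Taxon X}.
Only Taxon B and Taxon C show the derived state '1' for retractile claws, supporting them as a clade.
hollow quills: derived state '0' in Taxon H only — an autapomorphy, so it tells us nothing about relationships among taxa.
All ingroup taxa share the derived state '1' for fused pelvic girdle; it defines the ingroup but does not resolve relationships within it.
Most parsimonious ingroup topology: ((Taxon C,Taxon B),(Taxon H,Taxon X)).
The clade {Taxon H, Taxon X} is supported by stem photosynthetic: its derived state '1' occurs in exactly those taxa and in no other taxon (including the outgroup).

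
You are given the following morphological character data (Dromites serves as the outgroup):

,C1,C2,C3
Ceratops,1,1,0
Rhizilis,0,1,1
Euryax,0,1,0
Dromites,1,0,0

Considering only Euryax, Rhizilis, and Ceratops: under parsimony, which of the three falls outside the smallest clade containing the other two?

Character polarity is set by the outgroup: the derived state is whichever differs from the outgroup's state, so for C1 the derived state is '0', and for the remaining characters it is '1'.
C1: derived state '0' in Euryax and Rhizilis only — synapomorphy for {Euryax, Rhizilis}.
C2 (derived state '1') is shared by all ingroup taxa — unites the whole ingroup.
C3 (derived state '1') is unique to Rhizilis (autapomorphy; uninformative for grouping).
Most parsimonious ingroup topology: (Ceratops,(Euryax,Rhizilis)).
Rhizilis and Euryax share a more recent common ancestor with each other than either does with Ceratops, so Ceratops is the least closely related of the three.

Ceratops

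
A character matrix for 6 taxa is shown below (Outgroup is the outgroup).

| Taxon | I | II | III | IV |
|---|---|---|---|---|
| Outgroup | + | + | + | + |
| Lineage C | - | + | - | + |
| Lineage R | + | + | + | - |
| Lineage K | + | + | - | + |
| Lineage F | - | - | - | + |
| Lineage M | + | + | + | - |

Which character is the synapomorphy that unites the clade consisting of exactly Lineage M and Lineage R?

IV

The outgroup has state '+' for every character, so '-' is the derived state throughout.
Only Lineage C and Lineage F show the derived state '-' for I, supporting them as a clade.
II (derived state '-') is unique to Lineage F (autapomorphy; uninformative for grouping).
III: derived state '-' in Lineage C, Lineage F, and Lineage K only — synapomorphy for {Lineage C, Lineage F, Lineage K}.
IV: derived state '-' in Lineage M and Lineage R only — synapomorphy for {Lineage M, Lineage R}.
Most parsimonious ingroup topology: (((Lineage C,Lineage F),Lineage K),(Lineage R,Lineage M)).
The clade {Lineage M, Lineage R} is supported by IV: its derived state '-' occurs in exactly those taxa and in no other taxon (including the outgroup).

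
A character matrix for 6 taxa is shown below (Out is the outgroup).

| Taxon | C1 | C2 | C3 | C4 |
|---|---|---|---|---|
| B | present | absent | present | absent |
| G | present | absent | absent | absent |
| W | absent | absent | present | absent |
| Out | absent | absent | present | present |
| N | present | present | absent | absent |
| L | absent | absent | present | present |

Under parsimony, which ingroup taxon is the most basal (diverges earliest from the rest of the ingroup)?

L

Character polarity is set by the outgroup: the derived state is whichever differs from the outgroup's state, so for C3, C4 the derived state is 'absent', and for the remaining characters it is 'present'.
Only B, G, and N show the derived state 'present' for C1, supporting them as a clade.
C2 (derived state 'present') is unique to N (autapomorphy; uninformative for grouping).
C3 (derived state 'absent') is shared by G and N — a synapomorphy uniting that clade.
C4 (derived state 'absent') is shared by B, G, N, and W — a synapomorphy uniting that clade.
Most parsimonious ingroup topology: ((((N,G),B),W),L).
L is sister to the clade containing all other ingroup taxa, so it is the earliest-diverging (most basal) ingroup lineage.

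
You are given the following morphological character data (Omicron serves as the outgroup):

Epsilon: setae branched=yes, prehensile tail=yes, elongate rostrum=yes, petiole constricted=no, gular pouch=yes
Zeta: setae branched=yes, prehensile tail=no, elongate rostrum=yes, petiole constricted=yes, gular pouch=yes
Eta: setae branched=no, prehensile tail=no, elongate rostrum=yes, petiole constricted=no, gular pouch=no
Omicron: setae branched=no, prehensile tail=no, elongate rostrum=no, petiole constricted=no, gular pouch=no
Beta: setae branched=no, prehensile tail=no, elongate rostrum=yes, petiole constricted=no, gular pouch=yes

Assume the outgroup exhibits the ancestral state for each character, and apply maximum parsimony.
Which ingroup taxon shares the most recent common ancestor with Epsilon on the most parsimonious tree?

The outgroup has state 'no' for every character, so 'yes' is the derived state throughout.
setae branched: derived state 'yes' in Epsilon and Zeta only — synapomorphy for {Epsilon, Zeta}.
prehensile tail: derived state 'yes' in Epsilon only — an autapomorphy, so it tells us nothing about relationships among taxa.
elongate rostrum (derived state 'yes') is shared by all ingroup taxa — unites the whole ingroup.
petiole constricted (derived state 'yes') is unique to Zeta (autapomorphy; uninformative for grouping).
Only Beta, Epsilon, and Zeta show the derived state 'yes' for gular pouch, supporting them as a clade.
Most parsimonious ingroup topology: (((Zeta,Epsilon),Beta),Eta).
Epsilon and Zeta form a cherry on this tree, so they are sister taxa.

Zeta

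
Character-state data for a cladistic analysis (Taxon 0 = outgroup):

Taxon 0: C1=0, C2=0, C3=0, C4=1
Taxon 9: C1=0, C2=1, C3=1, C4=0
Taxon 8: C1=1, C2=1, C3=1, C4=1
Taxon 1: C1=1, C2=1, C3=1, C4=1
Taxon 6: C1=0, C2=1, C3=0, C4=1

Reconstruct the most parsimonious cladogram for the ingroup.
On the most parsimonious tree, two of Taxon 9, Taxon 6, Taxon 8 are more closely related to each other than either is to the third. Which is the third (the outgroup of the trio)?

Taxon 6

Character polarity is set by the outgroup: the derived state is whichever differs from the outgroup's state, so for C4 the derived state is '0', and for the remaining characters it is '1'.
C1 (derived state '1') is shared by Taxon 1 and Taxon 8 — a synapomorphy uniting that clade.
C2 (derived state '1') is shared by all ingroup taxa — unites the whole ingroup.
C3 (derived state '1') is shared by Taxon 1, Taxon 8, and Taxon 9 — a synapomorphy uniting that clade.
C4: derived state '0' in Taxon 9 only — an autapomorphy, so it tells us nothing about relationships among taxa.
Most parsimonious ingroup topology: ((Taxon 9,(Taxon 8,Taxon 1)),Taxon 6).
Taxon 9 and Taxon 8 share a more recent common ancestor with each other than either does with Taxon 6, so Taxon 6 is the least closely related of the three.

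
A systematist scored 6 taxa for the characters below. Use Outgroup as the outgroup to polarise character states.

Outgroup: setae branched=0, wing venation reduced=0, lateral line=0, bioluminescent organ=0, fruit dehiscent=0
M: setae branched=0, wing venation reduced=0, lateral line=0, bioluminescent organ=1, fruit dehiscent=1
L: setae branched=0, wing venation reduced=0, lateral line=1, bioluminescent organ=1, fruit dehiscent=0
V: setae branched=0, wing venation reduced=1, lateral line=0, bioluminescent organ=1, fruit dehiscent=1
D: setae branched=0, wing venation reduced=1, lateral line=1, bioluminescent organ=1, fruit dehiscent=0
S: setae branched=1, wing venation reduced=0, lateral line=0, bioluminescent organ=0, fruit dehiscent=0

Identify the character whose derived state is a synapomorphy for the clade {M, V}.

fruit dehiscent

The outgroup has state '0' for every character, so '1' is the derived state throughout.
setae branched (derived state '1') is unique to S (autapomorphy; uninformative for grouping).
wing venation reduced (state '1') occurs in D and V but conflicts with the nesting implied by the other characters — most parsimoniously interpreted as homoplasy.
lateral line: derived state '1' in D and L only — synapomorphy for {D, L}.
bioluminescent organ (derived state '1') is shared by D, L, M, and V — a synapomorphy uniting that clade.
Only M and V show the derived state '1' for fruit dehiscent, supporting them as a clade.
Most parsimonious ingroup topology: (((M,V),(L,D)),S).
The clade {M, V} is supported by fruit dehiscent: its derived state '1' occurs in exactly those taxa and in no other taxon (including the outgroup).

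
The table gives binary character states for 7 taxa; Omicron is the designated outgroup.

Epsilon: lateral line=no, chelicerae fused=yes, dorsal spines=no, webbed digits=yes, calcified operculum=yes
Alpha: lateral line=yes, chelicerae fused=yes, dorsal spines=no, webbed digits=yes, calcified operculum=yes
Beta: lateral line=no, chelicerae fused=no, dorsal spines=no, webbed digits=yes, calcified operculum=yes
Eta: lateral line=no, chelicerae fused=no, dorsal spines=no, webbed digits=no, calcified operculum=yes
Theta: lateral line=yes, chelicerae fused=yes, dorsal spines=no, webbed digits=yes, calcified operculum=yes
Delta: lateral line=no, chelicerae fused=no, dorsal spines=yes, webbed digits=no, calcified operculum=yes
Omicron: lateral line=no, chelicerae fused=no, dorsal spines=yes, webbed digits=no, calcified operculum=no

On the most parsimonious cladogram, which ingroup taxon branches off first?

Delta

Character polarity is set by the outgroup: the derived state is whichever differs from the outgroup's state, so for dorsal spines the derived state is 'no', and for the remaining characters it is 'yes'.
Only Alpha and Theta show the derived state 'yes' for lateral line, supporting them as a clade.
chelicerae fused: derived state 'yes' in Alpha, Epsilon, and Theta only — synapomorphy for {Alpha, Epsilon, Theta}.
dorsal spines: derived state 'no' in Alpha, Beta, Epsilon, Eta, and Theta only — synapomorphy for {Alpha, Beta, Epsilon, Eta, Theta}.
webbed digits: derived state 'yes' in Alpha, Beta, Epsilon, and Theta only — synapomorphy for {Alpha, Beta, Epsilon, Theta}.
calcified operculum (derived state 'yes') is shared by all ingroup taxa — unites the whole ingroup.
Most parsimonious ingroup topology: (((((Theta,Alpha),Epsilon),Beta),Eta),Delta).
Delta is sister to the clade containing all other ingroup taxa, so it is the earliest-diverging (most basal) ingroup lineage.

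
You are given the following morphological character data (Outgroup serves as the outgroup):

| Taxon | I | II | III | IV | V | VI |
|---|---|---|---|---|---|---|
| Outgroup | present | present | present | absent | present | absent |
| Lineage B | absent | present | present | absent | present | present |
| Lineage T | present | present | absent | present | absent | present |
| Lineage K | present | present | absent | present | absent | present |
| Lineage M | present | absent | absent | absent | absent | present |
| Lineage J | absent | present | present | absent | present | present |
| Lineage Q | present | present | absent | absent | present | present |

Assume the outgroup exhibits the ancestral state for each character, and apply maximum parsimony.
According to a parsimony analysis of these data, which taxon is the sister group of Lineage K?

Lineage T

Character polarity is set by the outgroup: the derived state is whichever differs from the outgroup's state, so for I, II, III, V the derived state is 'absent', and for the remaining characters it is 'present'.
I: derived state 'absent' in Lineage B and Lineage J only — synapomorphy for {Lineage B, Lineage J}.
II (derived state 'absent') is unique to Lineage M (autapomorphy; uninformative for grouping).
III: derived state 'absent' in Lineage K, Lineage M, Lineage Q, and Lineage T only — synapomorphy for {Lineage K, Lineage M, Lineage Q, Lineage T}.
IV: derived state 'present' in Lineage K and Lineage T only — synapomorphy for {Lineage K, Lineage T}.
V (derived state 'absent') is shared by Lineage K, Lineage M, and Lineage T — a synapomorphy uniting that clade.
All ingroup taxa share the derived state 'present' for VI; it defines the ingroup but does not resolve relationships within it.
Most parsimonious ingroup topology: ((Lineage B,Lineage J),(((Lineage T,Lineage K),Lineage M),Lineage Q)).
Lineage K and Lineage T form a cherry on this tree, so they are sister taxa.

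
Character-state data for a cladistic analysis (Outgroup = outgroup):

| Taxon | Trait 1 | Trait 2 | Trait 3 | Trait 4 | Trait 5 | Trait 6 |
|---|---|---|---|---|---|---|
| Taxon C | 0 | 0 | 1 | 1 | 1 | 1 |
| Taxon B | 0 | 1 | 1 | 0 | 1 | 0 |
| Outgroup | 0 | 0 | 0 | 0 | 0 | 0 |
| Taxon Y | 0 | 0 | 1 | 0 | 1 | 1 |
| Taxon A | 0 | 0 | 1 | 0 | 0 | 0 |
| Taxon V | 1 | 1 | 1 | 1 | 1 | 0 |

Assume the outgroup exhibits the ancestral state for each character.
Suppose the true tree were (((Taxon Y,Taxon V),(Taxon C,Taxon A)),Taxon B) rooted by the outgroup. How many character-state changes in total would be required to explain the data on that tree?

10

Map each character onto (((Taxon Y,Taxon V),(Taxon C,Taxon A)),Taxon B) (rooted by Outgroup) and count the minimum state changes it requires (Fitch parsimony):
Trait 1: 1; Trait 2: 2; Trait 3: 1; Trait 4: 2; Trait 5: 2; Trait 6: 2.
Total tree length = 10.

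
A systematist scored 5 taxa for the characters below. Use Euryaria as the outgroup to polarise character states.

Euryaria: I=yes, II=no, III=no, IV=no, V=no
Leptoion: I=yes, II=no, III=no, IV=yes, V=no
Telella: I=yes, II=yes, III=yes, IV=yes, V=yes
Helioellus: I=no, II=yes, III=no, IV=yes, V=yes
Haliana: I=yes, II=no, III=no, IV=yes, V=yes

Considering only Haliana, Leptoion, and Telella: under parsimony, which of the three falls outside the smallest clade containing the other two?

Character polarity is set by the outgroup: the derived state is whichever differs from the outgroup's state, so for I the derived state is 'no', and for the remaining characters it is 'yes'.
I (derived state 'no') is unique to Helioellus (autapomorphy; uninformative for grouping).
II (derived state 'yes') is shared by Helioellus and Telella — a synapomorphy uniting that clade.
III: derived state 'yes' in Telella only — an autapomorphy, so it tells us nothing about relationships among taxa.
All ingroup taxa share the derived state 'yes' for IV; it defines the ingroup but does not resolve relationships within it.
Only Haliana, Helioellus, and Telella show the derived state 'yes' for V, supporting them as a clade.
Most parsimonious ingroup topology: (Leptoion,((Telella,Helioellus),Haliana)).
Haliana and Telella share a more recent common ancestor with each other than either does with Leptoion, so Leptoion is the least closely related of the three.

Leptoion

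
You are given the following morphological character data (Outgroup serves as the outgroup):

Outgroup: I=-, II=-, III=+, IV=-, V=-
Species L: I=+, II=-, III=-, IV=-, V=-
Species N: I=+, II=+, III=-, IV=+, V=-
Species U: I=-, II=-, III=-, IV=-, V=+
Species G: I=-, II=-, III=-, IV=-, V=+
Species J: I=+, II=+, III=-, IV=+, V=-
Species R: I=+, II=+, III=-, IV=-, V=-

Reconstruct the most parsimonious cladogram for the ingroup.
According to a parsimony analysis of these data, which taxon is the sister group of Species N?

Species J

Character polarity is set by the outgroup: the derived state is whichever differs from the outgroup's state, so for III the derived state is '-', and for the remaining characters it is '+'.
I (derived state '+') is shared by Species J, Species L, Species N, and Species R — a synapomorphy uniting that clade.
II: derived state '+' in Species J, Species N, and Species R only — synapomorphy for {Species J, Species N, Species R}.
III (derived state '-') is shared by all ingroup taxa — unites the whole ingroup.
IV: derived state '+' in Species J and Species N only — synapomorphy for {Species J, Species N}.
V: derived state '+' in Species G and Species U only — synapomorphy for {Species G, Species U}.
Most parsimonious ingroup topology: ((Species L,((Species N,Species J),Species R)),(Species U,Species G)).
Species N and Species J form a cherry on this tree, so they are sister taxa.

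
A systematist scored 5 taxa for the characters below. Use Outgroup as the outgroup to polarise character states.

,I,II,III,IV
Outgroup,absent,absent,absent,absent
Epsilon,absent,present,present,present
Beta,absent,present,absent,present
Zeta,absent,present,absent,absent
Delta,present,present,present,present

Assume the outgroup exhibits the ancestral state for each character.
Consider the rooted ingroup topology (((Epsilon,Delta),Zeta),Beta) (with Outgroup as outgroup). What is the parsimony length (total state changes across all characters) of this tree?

5

Map each character onto (((Epsilon,Delta),Zeta),Beta) (rooted by Outgroup) and count the minimum state changes it requires (Fitch parsimony):
I: 1; II: 1; III: 1; IV: 2.
Total tree length = 5.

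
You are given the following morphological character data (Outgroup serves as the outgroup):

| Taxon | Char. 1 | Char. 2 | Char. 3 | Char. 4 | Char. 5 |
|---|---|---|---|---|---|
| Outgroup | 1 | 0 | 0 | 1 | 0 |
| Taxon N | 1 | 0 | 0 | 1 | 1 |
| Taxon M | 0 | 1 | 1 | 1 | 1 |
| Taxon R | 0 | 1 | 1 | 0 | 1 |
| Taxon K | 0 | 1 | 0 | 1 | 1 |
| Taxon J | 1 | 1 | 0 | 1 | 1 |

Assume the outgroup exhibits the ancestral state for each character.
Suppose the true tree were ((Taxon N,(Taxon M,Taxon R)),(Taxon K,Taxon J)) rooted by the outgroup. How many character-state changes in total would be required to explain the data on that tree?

Map each character onto ((Taxon N,(Taxon M,Taxon R)),(Taxon K,Taxon J)) (rooted by Outgroup) and count the minimum state changes it requires (Fitch parsimony):
Char. 1: 2; Char. 2: 2; Char. 3: 1; Char. 4: 1; Char. 5: 1.
Total tree length = 7.

7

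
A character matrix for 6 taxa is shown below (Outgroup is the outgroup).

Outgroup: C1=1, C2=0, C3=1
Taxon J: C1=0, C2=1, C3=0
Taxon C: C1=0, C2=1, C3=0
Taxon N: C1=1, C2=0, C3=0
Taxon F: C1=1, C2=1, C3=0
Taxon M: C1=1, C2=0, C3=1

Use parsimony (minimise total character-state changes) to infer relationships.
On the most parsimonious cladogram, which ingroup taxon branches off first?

Character polarity is set by the outgroup: the derived state is whichever differs from the outgroup's state, so for C1, C3 the derived state is '0', and for the remaining characters it is '1'.
C1 (derived state '0') is shared by Taxon C and Taxon J — a synapomorphy uniting that clade.
C2: derived state '1' in Taxon C, Taxon F, and Taxon J only — synapomorphy for {Taxon C, Taxon F, Taxon J}.
C3 (derived state '0') is shared by Taxon C, Taxon F, Taxon J, and Taxon N — a synapomorphy uniting that clade.
Most parsimonious ingroup topology: ((((Taxon J,Taxon C),Taxon F),Taxon N),Taxon M).
Taxon M is sister to the clade containing all other ingroup taxa, so it is the earliest-diverging (most basal) ingroup lineage.

Taxon M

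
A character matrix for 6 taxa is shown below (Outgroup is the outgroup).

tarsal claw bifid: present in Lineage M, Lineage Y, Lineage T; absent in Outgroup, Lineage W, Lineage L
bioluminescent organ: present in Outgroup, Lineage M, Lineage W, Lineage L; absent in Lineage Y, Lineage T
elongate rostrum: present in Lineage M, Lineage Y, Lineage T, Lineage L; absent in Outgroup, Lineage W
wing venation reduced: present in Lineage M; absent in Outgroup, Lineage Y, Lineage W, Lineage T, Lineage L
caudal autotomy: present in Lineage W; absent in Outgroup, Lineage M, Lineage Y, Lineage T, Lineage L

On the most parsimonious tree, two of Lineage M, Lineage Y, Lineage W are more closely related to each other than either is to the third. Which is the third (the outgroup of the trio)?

Lineage W

Character polarity is set by the outgroup: the derived state is whichever differs from the outgroup's state, so for bioluminescent organ the derived state is 'absent', and for the remaining characters it is 'present'.
tarsal claw bifid (derived state 'present') is shared by Lineage M, Lineage T, and Lineage Y — a synapomorphy uniting that clade.
bioluminescent organ: derived state 'absent' in Lineage T and Lineage Y only — synapomorphy for {Lineage T, Lineage Y}.
elongate rostrum: derived state 'present' in Lineage L, Lineage M, Lineage T, and Lineage Y only — synapomorphy for {Lineage L, Lineage M, Lineage T, Lineage Y}.
wing venation reduced (derived state 'present') is unique to Lineage M (autapomorphy; uninformative for grouping).
caudal autotomy: derived state 'present' in Lineage W only — an autapomorphy, so it tells us nothing about relationships among taxa.
Most parsimonious ingroup topology: (((Lineage M,(Lineage Y,Lineage T)),Lineage L),Lineage W).
Lineage Y and Lineage M share a more recent common ancestor with each other than either does with Lineage W, so Lineage W is the least closely related of the three.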